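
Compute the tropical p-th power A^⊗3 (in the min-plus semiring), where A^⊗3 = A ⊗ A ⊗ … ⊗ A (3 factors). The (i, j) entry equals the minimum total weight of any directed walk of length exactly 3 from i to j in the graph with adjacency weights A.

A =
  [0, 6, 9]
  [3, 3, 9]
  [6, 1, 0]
A^⊗3 =
  [0, 6, 9]
  [3, 9, 9]
  [4, 1, 0]

Each entry (A^⊗3)_ij equals the minimum over all length-3 walks i = v_0 → v_1 → … → v_3 = j of Σ_t A[v_t][v_{t+1}]. For example, for (i, j) = (0, 2) we minimise over 9 possible intermediate vertex sequences; the minimum is 9, attained along the walk 0 → 0 → 0 → 2.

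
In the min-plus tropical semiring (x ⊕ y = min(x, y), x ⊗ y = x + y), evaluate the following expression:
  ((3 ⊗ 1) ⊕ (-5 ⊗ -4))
((3 ⊗ 1) ⊕ (-5 ⊗ -4)) = -9

Expand innermost to outermost. Recall ⊕ takes the minimum of its arguments and ⊗ takes their sum. Working out the expression ((3 ⊗ 1) ⊕ (-5 ⊗ -4)) gives -9.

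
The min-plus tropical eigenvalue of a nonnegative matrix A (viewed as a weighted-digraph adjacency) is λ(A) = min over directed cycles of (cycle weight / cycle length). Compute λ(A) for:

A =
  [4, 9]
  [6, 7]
λ(A) = 4

Enumerate directed cycles and compute their means (weight / length). Sample:
  cycle 0 → 0: weight = 4, length = 1, mean = 4/1 ≈ 4.000
  cycle 1 → 1: weight = 7, length = 1, mean = 7/1 ≈ 7.000
  cycle 0 → 1 → 0: weight = 15, length = 2, mean = 15/2 ≈ 7.500
  cycle 1 → 0 → 1: weight = 15, length = 2, mean = 15/2 ≈ 7.500
Minimum mean = 4.000, attained e.g. along the cycle 0 → 0 with weight 4 and length 1. So λ(A) = 4/1 = 4.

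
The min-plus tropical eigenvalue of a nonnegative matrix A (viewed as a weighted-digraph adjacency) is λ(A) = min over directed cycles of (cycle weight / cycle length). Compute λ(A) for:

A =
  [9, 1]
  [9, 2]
λ(A) = 2

Enumerate directed cycles and compute their means (weight / length). Sample:
  cycle 0 → 0: weight = 9, length = 1, mean = 9/1 ≈ 9.000
  cycle 1 → 1: weight = 2, length = 1, mean = 2/1 ≈ 2.000
  cycle 0 → 1 → 0: weight = 10, length = 2, mean = 10/2 ≈ 5.000
  cycle 1 → 0 → 1: weight = 10, length = 2, mean = 10/2 ≈ 5.000
Minimum mean = 2.000, attained e.g. along the cycle 1 → 1 with weight 2 and length 1. So λ(A) = 2/1 = 2.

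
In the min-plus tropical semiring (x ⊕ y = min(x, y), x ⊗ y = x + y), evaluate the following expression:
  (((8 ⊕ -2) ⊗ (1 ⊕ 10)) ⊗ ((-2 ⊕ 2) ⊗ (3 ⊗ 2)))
(((8 ⊕ -2) ⊗ (1 ⊕ 10)) ⊗ ((-2 ⊕ 2) ⊗ (3 ⊗ 2))) = 2

Expand innermost to outermost. Recall ⊕ takes the minimum of its arguments and ⊗ takes their sum. Working out the expression (((8 ⊕ -2) ⊗ (1 ⊕ 10)) ⊗ ((-2 ⊕ 2) ⊗ (3 ⊗ 2))) gives 2.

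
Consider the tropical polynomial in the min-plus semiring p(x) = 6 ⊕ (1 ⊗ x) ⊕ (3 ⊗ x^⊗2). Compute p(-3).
p(-3) = -3

A tropical monomial a ⊗ x^⊗i evaluates to a + i · x. Evaluating each term at x = -3:
  Term 0 contributes 6 + 0 · -3 = 6
  Term 1 contributes 1 + 1 · -3 = -2
  Term 2 contributes 3 + 2 · -3 = -3
p(-3) = ⊕ of these = min[6, -2, -3] = -3.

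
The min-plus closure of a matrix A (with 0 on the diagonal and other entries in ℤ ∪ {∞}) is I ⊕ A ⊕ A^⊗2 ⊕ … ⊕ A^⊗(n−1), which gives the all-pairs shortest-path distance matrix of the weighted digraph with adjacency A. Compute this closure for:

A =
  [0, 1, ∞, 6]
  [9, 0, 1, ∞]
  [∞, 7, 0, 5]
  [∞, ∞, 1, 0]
Closure =
  [0, 1, 2, 6]
  [9, 0, 1, 6]
  [16, 7, 0, 5]
  [17, 8, 1, 0]

This is the Floyd-Warshall all-pairs shortest-path computation. For each intermediate vertex k = 0, 1, …, 3, update dist[i][j] ← min(dist[i][j], dist[i][k] + dist[k][j]). The final matrix gives, for each (i, j), the minimum total weight of any directed path from i to j (possibly empty when i = j).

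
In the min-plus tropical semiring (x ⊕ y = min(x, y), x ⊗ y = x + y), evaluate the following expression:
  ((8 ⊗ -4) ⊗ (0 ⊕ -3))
((8 ⊗ -4) ⊗ (0 ⊕ -3)) = 1

Expand innermost to outermost. Recall ⊕ takes the minimum of its arguments and ⊗ takes their sum. Working out the expression ((8 ⊗ -4) ⊗ (0 ⊕ -3)) gives 1.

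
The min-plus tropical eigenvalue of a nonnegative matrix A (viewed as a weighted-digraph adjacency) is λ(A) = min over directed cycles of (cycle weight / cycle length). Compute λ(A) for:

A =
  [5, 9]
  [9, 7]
λ(A) = 5

Enumerate directed cycles and compute their means (weight / length). Sample:
  cycle 0 → 0: weight = 5, length = 1, mean = 5/1 ≈ 5.000
  cycle 1 → 1: weight = 7, length = 1, mean = 7/1 ≈ 7.000
  cycle 0 → 1 → 0: weight = 18, length = 2, mean = 18/2 ≈ 9.000
  cycle 1 → 0 → 1: weight = 18, length = 2, mean = 18/2 ≈ 9.000
Minimum mean = 5.000, attained e.g. along the cycle 0 → 0 with weight 5 and length 1. So λ(A) = 5/1 = 5.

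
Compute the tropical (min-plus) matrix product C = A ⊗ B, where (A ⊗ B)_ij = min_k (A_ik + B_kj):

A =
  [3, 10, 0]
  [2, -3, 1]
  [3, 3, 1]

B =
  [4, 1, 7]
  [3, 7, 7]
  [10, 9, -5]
A ⊗ B =
  [7, 4, -5]
  [0, 3, -4]
  [6, 4, -4]

Apply the min-plus product entry-by-entry:
  C[0][0] = min over k of (A[0][0] + B[0][0] = 3 + 4 = 7, A[0][1] + B[1][0] = 10 + 3 = 13, A[0][2] + B[2][0] = 0 + 10 = 10) = 7 (attained at k = 0)
  C[0][1] = min over k of (A[0][0] + B[0][1] = 3 + 1 = 4, A[0][1] + B[1][1] = 10 + 7 = 17, A[0][2] + B[2][1] = 0 + 9 = 9) = 4 (attained at k = 0)
  C[0][2] = min over k of (A[0][0] + B[0][2] = 3 + 7 = 10, A[0][1] + B[1][2] = 10 + 7 = 17, A[0][2] + B[2][2] = 0 + -5 = -5) = -5 (attained at k = 2)
  C[1][0] = min over k of (A[1][0] + B[0][0] = 2 + 4 = 6, A[1][1] + B[1][0] = -3 + 3 = 0, A[1][2] + B[2][0] = 1 + 10 = 11) = 0 (attained at k = 1)
  C[1][1] = min over k of (A[1][0] + B[0][1] = 2 + 1 = 3, A[1][1] + B[1][1] = -3 + 7 = 4, A[1][2] + B[2][1] = 1 + 9 = 10) = 3 (attained at k = 0)
  C[1][2] = min over k of (A[1][0] + B[0][2] = 2 + 7 = 9, A[1][1] + B[1][2] = -3 + 7 = 4, A[1][2] + B[2][2] = 1 + -5 = -4) = -4 (attained at k = 2)
  C[2][0] = min over k of (A[2][0] + B[0][0] = 3 + 4 = 7, A[2][1] + B[1][0] = 3 + 3 = 6, A[2][2] + B[2][0] = 1 + 10 = 11) = 6 (attained at k = 1)
  C[2][1] = min over k of (A[2][0] + B[0][1] = 3 + 1 = 4, A[2][1] + B[1][1] = 3 + 7 = 10, A[2][2] + B[2][1] = 1 + 9 = 10) = 4 (attained at k = 0)
  C[2][2] = min over k of (A[2][0] + B[0][2] = 3 + 7 = 10, A[2][1] + B[1][2] = 3 + 7 = 10, A[2][2] + B[2][2] = 1 + -5 = -4) = -4 (attained at k = 2)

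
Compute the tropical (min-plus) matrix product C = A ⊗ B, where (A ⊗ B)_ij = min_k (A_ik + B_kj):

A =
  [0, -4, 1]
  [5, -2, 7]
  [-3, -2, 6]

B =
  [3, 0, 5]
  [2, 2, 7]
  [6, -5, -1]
A ⊗ B =
  [-2, -4, 0]
  [0, 0, 5]
  [0, -3, 2]

Apply the min-plus product entry-by-entry:
  C[0][0] = min over k of (A[0][0] + B[0][0] = 0 + 3 = 3, A[0][1] + B[1][0] = -4 + 2 = -2, A[0][2] + B[2][0] = 1 + 6 = 7) = -2 (attained at k = 1)
  C[0][1] = min over k of (A[0][0] + B[0][1] = 0 + 0 = 0, A[0][1] + B[1][1] = -4 + 2 = -2, A[0][2] + B[2][1] = 1 + -5 = -4) = -4 (attained at k = 2)
  C[0][2] = min over k of (A[0][0] + B[0][2] = 0 + 5 = 5, A[0][1] + B[1][2] = -4 + 7 = 3, A[0][2] + B[2][2] = 1 + -1 = 0) = 0 (attained at k = 2)
  C[1][0] = min over k of (A[1][0] + B[0][0] = 5 + 3 = 8, A[1][1] + B[1][0] = -2 + 2 = 0, A[1][2] + B[2][0] = 7 + 6 = 13) = 0 (attained at k = 1)
  C[1][1] = min over k of (A[1][0] + B[0][1] = 5 + 0 = 5, A[1][1] + B[1][1] = -2 + 2 = 0, A[1][2] + B[2][1] = 7 + -5 = 2) = 0 (attained at k = 1)
  C[1][2] = min over k of (A[1][0] + B[0][2] = 5 + 5 = 10, A[1][1] + B[1][2] = -2 + 7 = 5, A[1][2] + B[2][2] = 7 + -1 = 6) = 5 (attained at k = 1)
  C[2][0] = min over k of (A[2][0] + B[0][0] = -3 + 3 = 0, A[2][1] + B[1][0] = -2 + 2 = 0, A[2][2] + B[2][0] = 6 + 6 = 12) = 0 (attained at k = 0)
  C[2][1] = min over k of (A[2][0] + B[0][1] = -3 + 0 = -3, A[2][1] + B[1][1] = -2 + 2 = 0, A[2][2] + B[2][1] = 6 + -5 = 1) = -3 (attained at k = 0)
  C[2][2] = min over k of (A[2][0] + B[0][2] = -3 + 5 = 2, A[2][1] + B[1][2] = -2 + 7 = 5, A[2][2] + B[2][2] = 6 + -1 = 5) = 2 (attained at k = 0)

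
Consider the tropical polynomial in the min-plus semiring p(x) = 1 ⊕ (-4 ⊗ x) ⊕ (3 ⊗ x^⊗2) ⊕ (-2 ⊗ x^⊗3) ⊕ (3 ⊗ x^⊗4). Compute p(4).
p(4) = 0

A tropical monomial a ⊗ x^⊗i evaluates to a + i · x. Evaluating each term at x = 4:
  Term 0 contributes 1 + 0 · 4 = 1
  Term 1 contributes -4 + 1 · 4 = 0
  Term 2 contributes 3 + 2 · 4 = 11
  Term 3 contributes -2 + 3 · 4 = 10
  Term 4 contributes 3 + 4 · 4 = 19
p(4) = ⊕ of these = min[1, 0, 11, 10, 19] = 0.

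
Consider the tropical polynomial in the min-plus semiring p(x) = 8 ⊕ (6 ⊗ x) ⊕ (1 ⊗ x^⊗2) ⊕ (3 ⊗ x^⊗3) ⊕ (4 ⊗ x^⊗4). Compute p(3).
p(3) = 7

A tropical monomial a ⊗ x^⊗i evaluates to a + i · x. Evaluating each term at x = 3:
  Term 0 contributes 8 + 0 · 3 = 8
  Term 1 contributes 6 + 1 · 3 = 9
  Term 2 contributes 1 + 2 · 3 = 7
  Term 3 contributes 3 + 3 · 3 = 12
  Term 4 contributes 4 + 4 · 3 = 16
p(3) = ⊕ of these = min[8, 9, 7, 12, 16] = 7.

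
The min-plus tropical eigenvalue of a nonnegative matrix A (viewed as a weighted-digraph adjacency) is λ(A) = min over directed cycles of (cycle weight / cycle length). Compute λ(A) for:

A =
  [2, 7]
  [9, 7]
λ(A) = 2

Enumerate directed cycles and compute their means (weight / length). Sample:
  cycle 0 → 0: weight = 2, length = 1, mean = 2/1 ≈ 2.000
  cycle 1 → 1: weight = 7, length = 1, mean = 7/1 ≈ 7.000
  cycle 0 → 1 → 0: weight = 16, length = 2, mean = 16/2 ≈ 8.000
  cycle 1 → 0 → 1: weight = 16, length = 2, mean = 16/2 ≈ 8.000
Minimum mean = 2.000, attained e.g. along the cycle 0 → 0 with weight 2 and length 1. So λ(A) = 2/1 = 2.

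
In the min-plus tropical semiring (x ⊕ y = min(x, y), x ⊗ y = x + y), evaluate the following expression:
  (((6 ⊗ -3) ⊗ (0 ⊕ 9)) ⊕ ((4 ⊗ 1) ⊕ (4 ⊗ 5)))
(((6 ⊗ -3) ⊗ (0 ⊕ 9)) ⊕ ((4 ⊗ 1) ⊕ (4 ⊗ 5))) = 3

Expand innermost to outermost. Recall ⊕ takes the minimum of its arguments and ⊗ takes their sum. Working out the expression (((6 ⊗ -3) ⊗ (0 ⊕ 9)) ⊕ ((4 ⊗ 1) ⊕ (4 ⊗ 5))) gives 3.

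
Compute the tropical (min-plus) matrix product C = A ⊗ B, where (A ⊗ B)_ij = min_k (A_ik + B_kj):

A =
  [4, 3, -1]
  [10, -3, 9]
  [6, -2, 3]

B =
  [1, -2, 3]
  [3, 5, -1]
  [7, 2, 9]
A ⊗ B =
  [5, 1, 2]
  [0, 2, -4]
  [1, 3, -3]

Apply the min-plus product entry-by-entry:
  C[0][0] = min over k of (A[0][0] + B[0][0] = 4 + 1 = 5, A[0][1] + B[1][0] = 3 + 3 = 6, A[0][2] + B[2][0] = -1 + 7 = 6) = 5 (attained at k = 0)
  C[0][1] = min over k of (A[0][0] + B[0][1] = 4 + -2 = 2, A[0][1] + B[1][1] = 3 + 5 = 8, A[0][2] + B[2][1] = -1 + 2 = 1) = 1 (attained at k = 2)
  C[0][2] = min over k of (A[0][0] + B[0][2] = 4 + 3 = 7, A[0][1] + B[1][2] = 3 + -1 = 2, A[0][2] + B[2][2] = -1 + 9 = 8) = 2 (attained at k = 1)
  C[1][0] = min over k of (A[1][0] + B[0][0] = 10 + 1 = 11, A[1][1] + B[1][0] = -3 + 3 = 0, A[1][2] + B[2][0] = 9 + 7 = 16) = 0 (attained at k = 1)
  C[1][1] = min over k of (A[1][0] + B[0][1] = 10 + -2 = 8, A[1][1] + B[1][1] = -3 + 5 = 2, A[1][2] + B[2][1] = 9 + 2 = 11) = 2 (attained at k = 1)
  C[1][2] = min over k of (A[1][0] + B[0][2] = 10 + 3 = 13, A[1][1] + B[1][2] = -3 + -1 = -4, A[1][2] + B[2][2] = 9 + 9 = 18) = -4 (attained at k = 1)
  C[2][0] = min over k of (A[2][0] + B[0][0] = 6 + 1 = 7, A[2][1] + B[1][0] = -2 + 3 = 1, A[2][2] + B[2][0] = 3 + 7 = 10) = 1 (attained at k = 1)
  C[2][1] = min over k of (A[2][0] + B[0][1] = 6 + -2 = 4, A[2][1] + B[1][1] = -2 + 5 = 3, A[2][2] + B[2][1] = 3 + 2 = 5) = 3 (attained at k = 1)
  C[2][2] = min over k of (A[2][0] + B[0][2] = 6 + 3 = 9, A[2][1] + B[1][2] = -2 + -1 = -3, A[2][2] + B[2][2] = 3 + 9 = 12) = -3 (attained at k = 1)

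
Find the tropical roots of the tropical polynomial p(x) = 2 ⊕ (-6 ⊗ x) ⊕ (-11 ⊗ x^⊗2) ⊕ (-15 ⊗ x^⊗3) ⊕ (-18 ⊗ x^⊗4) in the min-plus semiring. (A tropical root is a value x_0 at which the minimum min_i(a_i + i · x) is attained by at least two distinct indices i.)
Roots: {3, 4, 5, 8}

Each tropical root is a break point of the lower envelope of the lines y = a_i + i · x (there are 5 lines, with slopes 0, 1, ..., 4). Only the lines that attain the minimum somewhere contribute to roots; other lines are dominated. Here the surviving (envelope) indices are i = 4, i = 3, i = 2, i = 1, i = 0.
Intersections between consecutive envelope lines give the roots: for adjacent envelope indices i < j the intersection is x = (a_i − a_j) / (j − i). Reading off the sorted break points: {3, 4, 5, 8}.
Verification: at each break x_0, at least two indices attain the minimum of min_i(a_i + i · x_0).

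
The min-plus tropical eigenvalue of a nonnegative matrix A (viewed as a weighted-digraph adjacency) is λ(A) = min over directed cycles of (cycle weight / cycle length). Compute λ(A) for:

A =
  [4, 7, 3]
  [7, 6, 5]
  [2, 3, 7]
λ(A) = 5/2

Enumerate directed cycles and compute their means (weight / length). Sample:
  cycle 0 → 0: weight = 4, length = 1, mean = 4/1 ≈ 4.000
  cycle 1 → 1: weight = 6, length = 1, mean = 6/1 ≈ 6.000
  cycle 2 → 2: weight = 7, length = 1, mean = 7/1 ≈ 7.000
  cycle 0 → 1 → 0: weight = 14, length = 2, mean = 14/2 ≈ 7.000
  cycle 0 → 2 → 0: weight = 5, length = 2, mean = 5/2 ≈ 2.500
  cycle 1 → 0 → 1: weight = 14, length = 2, mean = 14/2 ≈ 7.000
Minimum mean = 2.500, attained e.g. along the cycle 0 → 2 → 0 with weight 5 and length 2. So λ(A) = 5/2 = 5/2.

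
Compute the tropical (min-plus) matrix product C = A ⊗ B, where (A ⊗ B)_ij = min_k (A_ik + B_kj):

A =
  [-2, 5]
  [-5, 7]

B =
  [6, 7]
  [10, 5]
A ⊗ B =
  [4, 5]
  [1, 2]

Apply the min-plus product entry-by-entry:
  C[0][0] = min over k of (A[0][0] + B[0][0] = -2 + 6 = 4, A[0][1] + B[1][0] = 5 + 10 = 15) = 4 (attained at k = 0)
  C[0][1] = min over k of (A[0][0] + B[0][1] = -2 + 7 = 5, A[0][1] + B[1][1] = 5 + 5 = 10) = 5 (attained at k = 0)
  C[1][0] = min over k of (A[1][0] + B[0][0] = -5 + 6 = 1, A[1][1] + B[1][0] = 7 + 10 = 17) = 1 (attained at k = 0)
  C[1][1] = min over k of (A[1][0] + B[0][1] = -5 + 7 = 2, A[1][1] + B[1][1] = 7 + 5 = 12) = 2 (attained at k = 0)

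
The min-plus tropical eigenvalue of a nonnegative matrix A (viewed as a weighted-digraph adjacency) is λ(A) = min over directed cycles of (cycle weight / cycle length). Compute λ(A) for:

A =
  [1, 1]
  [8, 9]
λ(A) = 1

Enumerate directed cycles and compute their means (weight / length). Sample:
  cycle 0 → 0: weight = 1, length = 1, mean = 1/1 ≈ 1.000
  cycle 1 → 1: weight = 9, length = 1, mean = 9/1 ≈ 9.000
  cycle 0 → 1 → 0: weight = 9, length = 2, mean = 9/2 ≈ 4.500
  cycle 1 → 0 → 1: weight = 9, length = 2, mean = 9/2 ≈ 4.500
Minimum mean = 1.000, attained e.g. along the cycle 0 → 0 with weight 1 and length 1. So λ(A) = 1/1 = 1.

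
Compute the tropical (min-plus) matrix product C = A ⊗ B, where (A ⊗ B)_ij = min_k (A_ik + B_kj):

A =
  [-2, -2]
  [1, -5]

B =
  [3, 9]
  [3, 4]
A ⊗ B =
  [1, 2]
  [-2, -1]

Apply the min-plus product entry-by-entry:
  C[0][0] = min over k of (A[0][0] + B[0][0] = -2 + 3 = 1, A[0][1] + B[1][0] = -2 + 3 = 1) = 1 (attained at k = 0)
  C[0][1] = min over k of (A[0][0] + B[0][1] = -2 + 9 = 7, A[0][1] + B[1][1] = -2 + 4 = 2) = 2 (attained at k = 1)
  C[1][0] = min over k of (A[1][0] + B[0][0] = 1 + 3 = 4, A[1][1] + B[1][0] = -5 + 3 = -2) = -2 (attained at k = 1)
  C[1][1] = min over k of (A[1][0] + B[0][1] = 1 + 9 = 10, A[1][1] + B[1][1] = -5 + 4 = -1) = -1 (attained at k = 1)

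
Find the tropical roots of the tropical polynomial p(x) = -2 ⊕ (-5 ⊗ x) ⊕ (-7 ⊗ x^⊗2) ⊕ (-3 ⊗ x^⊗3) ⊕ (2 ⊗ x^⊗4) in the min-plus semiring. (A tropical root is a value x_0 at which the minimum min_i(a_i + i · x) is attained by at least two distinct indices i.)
Roots: {-5, -4, 2, 3}

Each tropical root is a break point of the lower envelope of the lines y = a_i + i · x (there are 5 lines, with slopes 0, 1, ..., 4). Only the lines that attain the minimum somewhere contribute to roots; other lines are dominated. Here the surviving (envelope) indices are i = 4, i = 3, i = 2, i = 1, i = 0.
Intersections between consecutive envelope lines give the roots: for adjacent envelope indices i < j the intersection is x = (a_i − a_j) / (j − i). Reading off the sorted break points: {-5, -4, 2, 3}.
Verification: at each break x_0, at least two indices attain the minimum of min_i(a_i + i · x_0).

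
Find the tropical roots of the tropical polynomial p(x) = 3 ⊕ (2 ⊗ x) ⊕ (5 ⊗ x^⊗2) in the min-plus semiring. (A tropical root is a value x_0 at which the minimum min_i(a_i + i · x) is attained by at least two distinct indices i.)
Roots: {-3, 1}

Each tropical root is a break point of the lower envelope of the lines y = a_i + i · x (there are 3 lines, with slopes 0, 1, ..., 2). Only the lines that attain the minimum somewhere contribute to roots; other lines are dominated. Here the surviving (envelope) indices are i = 2, i = 1, i = 0.
Intersections between consecutive envelope lines give the roots: for adjacent envelope indices i < j the intersection is x = (a_i − a_j) / (j − i). Reading off the sorted break points: {-3, 1}.
Verification: at each break x_0, at least two indices attain the minimum of min_i(a_i + i · x_0).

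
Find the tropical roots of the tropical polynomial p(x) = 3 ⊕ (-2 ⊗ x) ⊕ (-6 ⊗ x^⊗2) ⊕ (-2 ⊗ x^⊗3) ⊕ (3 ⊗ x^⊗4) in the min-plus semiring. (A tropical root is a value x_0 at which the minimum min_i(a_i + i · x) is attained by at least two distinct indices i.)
Roots: {-5, -4, 4, 5}

Each tropical root is a break point of the lower envelope of the lines y = a_i + i · x (there are 5 lines, with slopes 0, 1, ..., 4). Only the lines that attain the minimum somewhere contribute to roots; other lines are dominated. Here the surviving (envelope) indices are i = 4, i = 3, i = 2, i = 1, i = 0.
Intersections between consecutive envelope lines give the roots: for adjacent envelope indices i < j the intersection is x = (a_i − a_j) / (j − i). Reading off the sorted break points: {-5, -4, 4, 5}.
Verification: at each break x_0, at least two indices attain the minimum of min_i(a_i + i · x_0).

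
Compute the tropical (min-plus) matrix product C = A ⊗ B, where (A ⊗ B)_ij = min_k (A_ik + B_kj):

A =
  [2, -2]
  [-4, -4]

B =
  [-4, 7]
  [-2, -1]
A ⊗ B =
  [-4, -3]
  [-8, -5]

Apply the min-plus product entry-by-entry:
  C[0][0] = min over k of (A[0][0] + B[0][0] = 2 + -4 = -2, A[0][1] + B[1][0] = -2 + -2 = -4) = -4 (attained at k = 1)
  C[0][1] = min over k of (A[0][0] + B[0][1] = 2 + 7 = 9, A[0][1] + B[1][1] = -2 + -1 = -3) = -3 (attained at k = 1)
  C[1][0] = min over k of (A[1][0] + B[0][0] = -4 + -4 = -8, A[1][1] + B[1][0] = -4 + -2 = -6) = -8 (attained at k = 0)
  C[1][1] = min over k of (A[1][0] + B[0][1] = -4 + 7 = 3, A[1][1] + B[1][1] = -4 + -1 = -5) = -5 (attained at k = 1)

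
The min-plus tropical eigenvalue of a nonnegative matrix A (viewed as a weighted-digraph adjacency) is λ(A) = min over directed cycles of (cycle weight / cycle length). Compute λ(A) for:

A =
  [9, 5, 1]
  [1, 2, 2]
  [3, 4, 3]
λ(A) = 2

Enumerate directed cycles and compute their means (weight / length). Sample:
  cycle 0 → 0: weight = 9, length = 1, mean = 9/1 ≈ 9.000
  cycle 1 → 1: weight = 2, length = 1, mean = 2/1 ≈ 2.000
  cycle 2 → 2: weight = 3, length = 1, mean = 3/1 ≈ 3.000
  cycle 0 → 1 → 0: weight = 6, length = 2, mean = 6/2 ≈ 3.000
  cycle 0 → 2 → 0: weight = 4, length = 2, mean = 4/2 ≈ 2.000
  cycle 1 → 0 → 1: weight = 6, length = 2, mean = 6/2 ≈ 3.000
Minimum mean = 2.000, attained e.g. along the cycle 1 → 1 with weight 2 and length 1. So λ(A) = 2/1 = 2.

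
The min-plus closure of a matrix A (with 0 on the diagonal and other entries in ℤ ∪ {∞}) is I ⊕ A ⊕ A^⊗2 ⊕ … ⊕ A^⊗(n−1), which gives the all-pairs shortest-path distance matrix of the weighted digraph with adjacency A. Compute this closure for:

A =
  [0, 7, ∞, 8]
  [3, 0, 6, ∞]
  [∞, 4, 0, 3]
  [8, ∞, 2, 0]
Closure =
  [0, 7, 10, 8]
  [3, 0, 6, 9]
  [7, 4, 0, 3]
  [8, 6, 2, 0]

This is the Floyd-Warshall all-pairs shortest-path computation. For each intermediate vertex k = 0, 1, …, 3, update dist[i][j] ← min(dist[i][j], dist[i][k] + dist[k][j]). The final matrix gives, for each (i, j), the minimum total weight of any directed path from i to j (possibly empty when i = j).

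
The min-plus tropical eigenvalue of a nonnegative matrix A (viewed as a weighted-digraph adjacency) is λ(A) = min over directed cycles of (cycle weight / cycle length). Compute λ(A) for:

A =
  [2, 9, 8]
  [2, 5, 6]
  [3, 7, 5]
λ(A) = 2

Enumerate directed cycles and compute their means (weight / length). Sample:
  cycle 0 → 0: weight = 2, length = 1, mean = 2/1 ≈ 2.000
  cycle 1 → 1: weight = 5, length = 1, mean = 5/1 ≈ 5.000
  cycle 2 → 2: weight = 5, length = 1, mean = 5/1 ≈ 5.000
  cycle 0 → 1 → 0: weight = 11, length = 2, mean = 11/2 ≈ 5.500
  cycle 0 → 2 → 0: weight = 11, length = 2, mean = 11/2 ≈ 5.500
  cycle 1 → 0 → 1: weight = 11, length = 2, mean = 11/2 ≈ 5.500
Minimum mean = 2.000, attained e.g. along the cycle 0 → 0 with weight 2 and length 1. So λ(A) = 2/1 = 2.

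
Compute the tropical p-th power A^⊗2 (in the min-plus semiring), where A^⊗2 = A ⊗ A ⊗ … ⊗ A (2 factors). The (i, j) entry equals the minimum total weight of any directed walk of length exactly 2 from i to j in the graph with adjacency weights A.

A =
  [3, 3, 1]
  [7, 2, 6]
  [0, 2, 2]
A^⊗2 =
  [1, 3, 3]
  [6, 4, 8]
  [2, 3, 1]

Each entry (A^⊗2)_ij equals the minimum over all length-2 walks i = v_0 → v_1 → … → v_2 = j of Σ_t A[v_t][v_{t+1}]. For example, for (i, j) = (0, 2) we minimise over 3 possible intermediate vertex sequences; the minimum is 3, attained along the walk 0 → 2 → 2.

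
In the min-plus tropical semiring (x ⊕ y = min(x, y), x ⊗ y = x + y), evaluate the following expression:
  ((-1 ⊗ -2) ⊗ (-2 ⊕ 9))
((-1 ⊗ -2) ⊗ (-2 ⊕ 9)) = -5

Expand innermost to outermost. Recall ⊕ takes the minimum of its arguments and ⊗ takes their sum. Working out the expression ((-1 ⊗ -2) ⊗ (-2 ⊕ 9)) gives -5.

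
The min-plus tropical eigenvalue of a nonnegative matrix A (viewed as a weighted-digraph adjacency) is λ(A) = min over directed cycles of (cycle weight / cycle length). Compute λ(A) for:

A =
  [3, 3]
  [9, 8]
λ(A) = 3

Enumerate directed cycles and compute their means (weight / length). Sample:
  cycle 0 → 0: weight = 3, length = 1, mean = 3/1 ≈ 3.000
  cycle 1 → 1: weight = 8, length = 1, mean = 8/1 ≈ 8.000
  cycle 0 → 1 → 0: weight = 12, length = 2, mean = 12/2 ≈ 6.000
  cycle 1 → 0 → 1: weight = 12, length = 2, mean = 12/2 ≈ 6.000
Minimum mean = 3.000, attained e.g. along the cycle 0 → 0 with weight 3 and length 1. So λ(A) = 3/1 = 3.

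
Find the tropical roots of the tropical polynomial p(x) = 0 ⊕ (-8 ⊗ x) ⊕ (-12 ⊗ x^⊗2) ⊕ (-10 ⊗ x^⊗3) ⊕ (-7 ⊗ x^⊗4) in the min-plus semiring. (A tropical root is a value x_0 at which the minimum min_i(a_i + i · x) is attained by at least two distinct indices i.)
Roots: {-3, -2, 4, 8}

Each tropical root is a break point of the lower envelope of the lines y = a_i + i · x (there are 5 lines, with slopes 0, 1, ..., 4). Only the lines that attain the minimum somewhere contribute to roots; other lines are dominated. Here the surviving (envelope) indices are i = 4, i = 3, i = 2, i = 1, i = 0.
Intersections between consecutive envelope lines give the roots: for adjacent envelope indices i < j the intersection is x = (a_i − a_j) / (j − i). Reading off the sorted break points: {-3, -2, 4, 8}.
Verification: at each break x_0, at least two indices attain the minimum of min_i(a_i + i · x_0).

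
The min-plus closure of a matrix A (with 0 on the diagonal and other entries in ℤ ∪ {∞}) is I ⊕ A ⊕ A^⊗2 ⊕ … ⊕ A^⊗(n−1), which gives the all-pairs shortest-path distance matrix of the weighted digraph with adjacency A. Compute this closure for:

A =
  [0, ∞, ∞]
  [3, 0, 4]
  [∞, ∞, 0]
Closure =
  [0, ∞, ∞]
  [3, 0, 4]
  [∞, ∞, 0]

This is the Floyd-Warshall all-pairs shortest-path computation. For each intermediate vertex k = 0, 1, …, 2, update dist[i][j] ← min(dist[i][j], dist[i][k] + dist[k][j]). The final matrix gives, for each (i, j), the minimum total weight of any directed path from i to j (possibly empty when i = j).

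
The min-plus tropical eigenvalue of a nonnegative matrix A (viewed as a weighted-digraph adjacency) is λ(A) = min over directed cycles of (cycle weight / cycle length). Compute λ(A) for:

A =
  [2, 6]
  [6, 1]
λ(A) = 1

Enumerate directed cycles and compute their means (weight / length). Sample:
  cycle 0 → 0: weight = 2, length = 1, mean = 2/1 ≈ 2.000
  cycle 1 → 1: weight = 1, length = 1, mean = 1/1 ≈ 1.000
  cycle 0 → 1 → 0: weight = 12, length = 2, mean = 12/2 ≈ 6.000
  cycle 1 → 0 → 1: weight = 12, length = 2, mean = 12/2 ≈ 6.000
Minimum mean = 1.000, attained e.g. along the cycle 1 → 1 with weight 1 and length 1. So λ(A) = 1/1 = 1.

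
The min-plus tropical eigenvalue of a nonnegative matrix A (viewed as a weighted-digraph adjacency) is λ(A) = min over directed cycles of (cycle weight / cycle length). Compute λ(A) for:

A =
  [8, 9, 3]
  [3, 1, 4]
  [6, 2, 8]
λ(A) = 1

Enumerate directed cycles and compute their means (weight / length). Sample:
  cycle 0 → 0: weight = 8, length = 1, mean = 8/1 ≈ 8.000
  cycle 1 → 1: weight = 1, length = 1, mean = 1/1 ≈ 1.000
  cycle 2 → 2: weight = 8, length = 1, mean = 8/1 ≈ 8.000
  cycle 0 → 1 → 0: weight = 12, length = 2, mean = 12/2 ≈ 6.000
  cycle 0 → 2 → 0: weight = 9, length = 2, mean = 9/2 ≈ 4.500
  cycle 1 → 0 → 1: weight = 12, length = 2, mean = 12/2 ≈ 6.000
Minimum mean = 1.000, attained e.g. along the cycle 1 → 1 with weight 1 and length 1. So λ(A) = 1/1 = 1.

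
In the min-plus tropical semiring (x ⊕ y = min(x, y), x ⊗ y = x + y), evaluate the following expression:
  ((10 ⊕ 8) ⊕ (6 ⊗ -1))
((10 ⊕ 8) ⊕ (6 ⊗ -1)) = 5

Expand innermost to outermost. Recall ⊕ takes the minimum of its arguments and ⊗ takes their sum. Working out the expression ((10 ⊕ 8) ⊕ (6 ⊗ -1)) gives 5.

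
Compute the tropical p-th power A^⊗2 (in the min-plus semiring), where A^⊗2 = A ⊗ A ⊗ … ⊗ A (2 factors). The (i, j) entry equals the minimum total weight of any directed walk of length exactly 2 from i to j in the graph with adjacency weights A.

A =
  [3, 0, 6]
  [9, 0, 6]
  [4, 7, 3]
A^⊗2 =
  [6, 0, 6]
  [9, 0, 6]
  [7, 4, 6]

Each entry (A^⊗2)_ij equals the minimum over all length-2 walks i = v_0 → v_1 → … → v_2 = j of Σ_t A[v_t][v_{t+1}]. For example, for (i, j) = (0, 2) we minimise over 3 possible intermediate vertex sequences; the minimum is 6, attained along the walk 0 → 1 → 2.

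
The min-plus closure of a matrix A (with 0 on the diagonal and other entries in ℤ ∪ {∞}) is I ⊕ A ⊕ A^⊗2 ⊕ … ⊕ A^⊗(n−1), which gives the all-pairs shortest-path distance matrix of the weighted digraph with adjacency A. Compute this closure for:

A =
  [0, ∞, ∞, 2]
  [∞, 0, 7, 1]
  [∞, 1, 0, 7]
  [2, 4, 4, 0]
Closure =
  [0, 6, 6, 2]
  [3, 0, 5, 1]
  [4, 1, 0, 2]
  [2, 4, 4, 0]

This is the Floyd-Warshall all-pairs shortest-path computation. For each intermediate vertex k = 0, 1, …, 3, update dist[i][j] ← min(dist[i][j], dist[i][k] + dist[k][j]). The final matrix gives, for each (i, j), the minimum total weight of any directed path from i to j (possibly empty when i = j).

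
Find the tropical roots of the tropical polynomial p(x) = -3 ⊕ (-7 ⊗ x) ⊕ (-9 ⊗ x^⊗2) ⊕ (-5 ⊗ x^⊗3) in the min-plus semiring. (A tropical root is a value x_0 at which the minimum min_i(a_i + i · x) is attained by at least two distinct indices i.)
Roots: {-4, 2, 4}

Each tropical root is a break point of the lower envelope of the lines y = a_i + i · x (there are 4 lines, with slopes 0, 1, ..., 3). Only the lines that attain the minimum somewhere contribute to roots; other lines are dominated. Here the surviving (envelope) indices are i = 3, i = 2, i = 1, i = 0.
Intersections between consecutive envelope lines give the roots: for adjacent envelope indices i < j the intersection is x = (a_i − a_j) / (j − i). Reading off the sorted break points: {-4, 2, 4}.
Verification: at each break x_0, at least two indices attain the minimum of min_i(a_i + i · x_0).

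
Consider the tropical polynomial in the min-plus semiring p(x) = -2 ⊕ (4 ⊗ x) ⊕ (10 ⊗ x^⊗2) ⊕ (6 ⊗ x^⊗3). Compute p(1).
p(1) = -2

A tropical monomial a ⊗ x^⊗i evaluates to a + i · x. Evaluating each term at x = 1:
  Term 0 contributes -2 + 0 · 1 = -2
  Term 1 contributes 4 + 1 · 1 = 5
  Term 2 contributes 10 + 2 · 1 = 12
  Term 3 contributes 6 + 3 · 1 = 9
p(1) = ⊕ of these = min[-2, 5, 12, 9] = -2.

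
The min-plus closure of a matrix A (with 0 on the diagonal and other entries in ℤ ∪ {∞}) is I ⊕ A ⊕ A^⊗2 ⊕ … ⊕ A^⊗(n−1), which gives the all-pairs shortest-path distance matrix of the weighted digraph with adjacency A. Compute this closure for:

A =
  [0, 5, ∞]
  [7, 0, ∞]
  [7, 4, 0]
Closure =
  [0, 5, ∞]
  [7, 0, ∞]
  [7, 4, 0]

This is the Floyd-Warshall all-pairs shortest-path computation. For each intermediate vertex k = 0, 1, …, 2, update dist[i][j] ← min(dist[i][j], dist[i][k] + dist[k][j]). The final matrix gives, for each (i, j), the minimum total weight of any directed path from i to j (possibly empty when i = j).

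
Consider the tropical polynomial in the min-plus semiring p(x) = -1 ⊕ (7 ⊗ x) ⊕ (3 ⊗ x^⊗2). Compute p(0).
p(0) = -1

A tropical monomial a ⊗ x^⊗i evaluates to a + i · x. Evaluating each term at x = 0:
  Term 0 contributes -1 + 0 · 0 = -1
  Term 1 contributes 7 + 1 · 0 = 7
  Term 2 contributes 3 + 2 · 0 = 3
p(0) = ⊕ of these = min[-1, 7, 3] = -1.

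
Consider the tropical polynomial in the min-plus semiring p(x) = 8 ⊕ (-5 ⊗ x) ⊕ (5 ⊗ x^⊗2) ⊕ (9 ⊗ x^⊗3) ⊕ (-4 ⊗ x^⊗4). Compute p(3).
p(3) = -2

A tropical monomial a ⊗ x^⊗i evaluates to a + i · x. Evaluating each term at x = 3:
  Term 0 contributes 8 + 0 · 3 = 8
  Term 1 contributes -5 + 1 · 3 = -2
  Term 2 contributes 5 + 2 · 3 = 11
  Term 3 contributes 9 + 3 · 3 = 18
  Term 4 contributes -4 + 4 · 3 = 8
p(3) = ⊕ of these = min[8, -2, 11, 18, 8] = -2.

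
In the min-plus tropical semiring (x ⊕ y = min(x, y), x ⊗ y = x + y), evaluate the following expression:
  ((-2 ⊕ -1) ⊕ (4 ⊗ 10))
((-2 ⊕ -1) ⊕ (4 ⊗ 10)) = -2

Expand innermost to outermost. Recall ⊕ takes the minimum of its arguments and ⊗ takes their sum. Working out the expression ((-2 ⊕ -1) ⊕ (4 ⊗ 10)) gives -2.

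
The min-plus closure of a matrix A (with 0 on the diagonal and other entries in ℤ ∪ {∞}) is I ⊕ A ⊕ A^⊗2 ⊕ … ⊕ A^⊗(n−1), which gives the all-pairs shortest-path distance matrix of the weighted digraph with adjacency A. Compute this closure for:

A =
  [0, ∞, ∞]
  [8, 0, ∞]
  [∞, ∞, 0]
Closure =
  [0, ∞, ∞]
  [8, 0, ∞]
  [∞, ∞, 0]

This is the Floyd-Warshall all-pairs shortest-path computation. For each intermediate vertex k = 0, 1, …, 2, update dist[i][j] ← min(dist[i][j], dist[i][k] + dist[k][j]). The final matrix gives, for each (i, j), the minimum total weight of any directed path from i to j (possibly empty when i = j).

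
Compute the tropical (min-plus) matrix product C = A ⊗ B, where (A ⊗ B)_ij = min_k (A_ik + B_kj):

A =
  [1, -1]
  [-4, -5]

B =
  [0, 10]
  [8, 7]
A ⊗ B =
  [1, 6]
  [-4, 2]

Apply the min-plus product entry-by-entry:
  C[0][0] = min over k of (A[0][0] + B[0][0] = 1 + 0 = 1, A[0][1] + B[1][0] = -1 + 8 = 7) = 1 (attained at k = 0)
  C[0][1] = min over k of (A[0][0] + B[0][1] = 1 + 10 = 11, A[0][1] + B[1][1] = -1 + 7 = 6) = 6 (attained at k = 1)
  C[1][0] = min over k of (A[1][0] + B[0][0] = -4 + 0 = -4, A[1][1] + B[1][0] = -5 + 8 = 3) = -4 (attained at k = 0)
  C[1][1] = min over k of (A[1][0] + B[0][1] = -4 + 10 = 6, A[1][1] + B[1][1] = -5 + 7 = 2) = 2 (attained at k = 1)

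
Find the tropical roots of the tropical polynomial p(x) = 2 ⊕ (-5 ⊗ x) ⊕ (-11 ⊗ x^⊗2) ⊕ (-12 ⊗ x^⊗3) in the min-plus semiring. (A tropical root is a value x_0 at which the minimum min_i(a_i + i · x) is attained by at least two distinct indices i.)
Roots: {1, 6, 7}

Each tropical root is a break point of the lower envelope of the lines y = a_i + i · x (there are 4 lines, with slopes 0, 1, ..., 3). Only the lines that attain the minimum somewhere contribute to roots; other lines are dominated. Here the surviving (envelope) indices are i = 3, i = 2, i = 1, i = 0.
Intersections between consecutive envelope lines give the roots: for adjacent envelope indices i < j the intersection is x = (a_i − a_j) / (j − i). Reading off the sorted break points: {1, 6, 7}.
Verification: at each break x_0, at least two indices attain the minimum of min_i(a_i + i · x_0).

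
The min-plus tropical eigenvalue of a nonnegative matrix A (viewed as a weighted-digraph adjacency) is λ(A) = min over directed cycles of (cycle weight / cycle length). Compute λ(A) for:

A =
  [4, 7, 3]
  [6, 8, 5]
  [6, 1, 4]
λ(A) = 3

Enumerate directed cycles and compute their means (weight / length). Sample:
  cycle 0 → 0: weight = 4, length = 1, mean = 4/1 ≈ 4.000
  cycle 1 → 1: weight = 8, length = 1, mean = 8/1 ≈ 8.000
  cycle 2 → 2: weight = 4, length = 1, mean = 4/1 ≈ 4.000
  cycle 0 → 1 → 0: weight = 13, length = 2, mean = 13/2 ≈ 6.500
  cycle 0 → 2 → 0: weight = 9, length = 2, mean = 9/2 ≈ 4.500
  cycle 1 → 0 → 1: weight = 13, length = 2, mean = 13/2 ≈ 6.500
Minimum mean = 3.000, attained e.g. along the cycle 1 → 2 → 1 with weight 6 and length 2. So λ(A) = 6/2 = 3.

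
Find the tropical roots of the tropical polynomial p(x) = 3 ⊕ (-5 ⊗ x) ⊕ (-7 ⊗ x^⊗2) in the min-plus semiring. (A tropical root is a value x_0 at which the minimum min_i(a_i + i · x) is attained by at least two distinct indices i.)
Roots: {2, 8}

Each tropical root is a break point of the lower envelope of the lines y = a_i + i · x (there are 3 lines, with slopes 0, 1, ..., 2). Only the lines that attain the minimum somewhere contribute to roots; other lines are dominated. Here the surviving (envelope) indices are i = 2, i = 1, i = 0.
Intersections between consecutive envelope lines give the roots: for adjacent envelope indices i < j the intersection is x = (a_i − a_j) / (j − i). Reading off the sorted break points: {2, 8}.
Verification: at each break x_0, at least two indices attain the minimum of min_i(a_i + i · x_0).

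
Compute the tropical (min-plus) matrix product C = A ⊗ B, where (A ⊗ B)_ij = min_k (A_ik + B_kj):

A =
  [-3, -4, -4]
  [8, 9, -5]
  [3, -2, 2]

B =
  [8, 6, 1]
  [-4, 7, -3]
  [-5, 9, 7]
A ⊗ B =
  [-9, 3, -7]
  [-10, 4, 2]
  [-6, 5, -5]

Apply the min-plus product entry-by-entry:
  C[0][0] = min over k of (A[0][0] + B[0][0] = -3 + 8 = 5, A[0][1] + B[1][0] = -4 + -4 = -8, A[0][2] + B[2][0] = -4 + -5 = -9) = -9 (attained at k = 2)
  C[0][1] = min over k of (A[0][0] + B[0][1] = -3 + 6 = 3, A[0][1] + B[1][1] = -4 + 7 = 3, A[0][2] + B[2][1] = -4 + 9 = 5) = 3 (attained at k = 0)
  C[0][2] = min over k of (A[0][0] + B[0][2] = -3 + 1 = -2, A[0][1] + B[1][2] = -4 + -3 = -7, A[0][2] + B[2][2] = -4 + 7 = 3) = -7 (attained at k = 1)
  C[1][0] = min over k of (A[1][0] + B[0][0] = 8 + 8 = 16, A[1][1] + B[1][0] = 9 + -4 = 5, A[1][2] + B[2][0] = -5 + -5 = -10) = -10 (attained at k = 2)
  C[1][1] = min over k of (A[1][0] + B[0][1] = 8 + 6 = 14, A[1][1] + B[1][1] = 9 + 7 = 16, A[1][2] + B[2][1] = -5 + 9 = 4) = 4 (attained at k = 2)
  C[1][2] = min over k of (A[1][0] + B[0][2] = 8 + 1 = 9, A[1][1] + B[1][2] = 9 + -3 = 6, A[1][2] + B[2][2] = -5 + 7 = 2) = 2 (attained at k = 2)
  C[2][0] = min over k of (A[2][0] + B[0][0] = 3 + 8 = 11, A[2][1] + B[1][0] = -2 + -4 = -6, A[2][2] + B[2][0] = 2 + -5 = -3) = -6 (attained at k = 1)
  C[2][1] = min over k of (A[2][0] + B[0][1] = 3 + 6 = 9, A[2][1] + B[1][1] = -2 + 7 = 5, A[2][2] + B[2][1] = 2 + 9 = 11) = 5 (attained at k = 1)
  C[2][2] = min over k of (A[2][0] + B[0][2] = 3 + 1 = 4, A[2][1] + B[1][2] = -2 + -3 = -5, A[2][2] + B[2][2] = 2 + 7 = 9) = -5 (attained at k = 1)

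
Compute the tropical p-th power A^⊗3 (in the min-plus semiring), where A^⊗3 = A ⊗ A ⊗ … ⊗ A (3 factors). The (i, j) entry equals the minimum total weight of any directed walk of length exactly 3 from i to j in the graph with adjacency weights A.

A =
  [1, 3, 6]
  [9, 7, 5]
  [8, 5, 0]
A^⊗3 =
  [3, 5, 6]
  [11, 10, 5]
  [8, 5, 0]

Each entry (A^⊗3)_ij equals the minimum over all length-3 walks i = v_0 → v_1 → … → v_3 = j of Σ_t A[v_t][v_{t+1}]. For example, for (i, j) = (0, 2) we minimise over 9 possible intermediate vertex sequences; the minimum is 6, attained along the walk 0 → 2 → 2 → 2.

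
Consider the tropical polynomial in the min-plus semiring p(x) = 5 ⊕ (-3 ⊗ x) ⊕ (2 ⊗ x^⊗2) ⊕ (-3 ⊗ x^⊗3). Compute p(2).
p(2) = -1

A tropical monomial a ⊗ x^⊗i evaluates to a + i · x. Evaluating each term at x = 2:
  Term 0 contributes 5 + 0 · 2 = 5
  Term 1 contributes -3 + 1 · 2 = -1
  Term 2 contributes 2 + 2 · 2 = 6
  Term 3 contributes -3 + 3 · 2 = 3
p(2) = ⊕ of these = min[5, -1, 6, 3] = -1.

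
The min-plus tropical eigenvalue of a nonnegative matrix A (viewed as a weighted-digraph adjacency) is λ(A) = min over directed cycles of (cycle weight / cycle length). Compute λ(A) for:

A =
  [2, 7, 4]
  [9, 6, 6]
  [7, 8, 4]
λ(A) = 2

Enumerate directed cycles and compute their means (weight / length). Sample:
  cycle 0 → 0: weight = 2, length = 1, mean = 2/1 ≈ 2.000
  cycle 1 → 1: weight = 6, length = 1, mean = 6/1 ≈ 6.000
  cycle 2 → 2: weight = 4, length = 1, mean = 4/1 ≈ 4.000
  cycle 0 → 1 → 0: weight = 16, length = 2, mean = 16/2 ≈ 8.000
  cycle 0 → 2 → 0: weight = 11, length = 2, mean = 11/2 ≈ 5.500
  cycle 1 → 0 → 1: weight = 16, length = 2, mean = 16/2 ≈ 8.000
Minimum mean = 2.000, attained e.g. along the cycle 0 → 0 with weight 2 and length 1. So λ(A) = 2/1 = 2.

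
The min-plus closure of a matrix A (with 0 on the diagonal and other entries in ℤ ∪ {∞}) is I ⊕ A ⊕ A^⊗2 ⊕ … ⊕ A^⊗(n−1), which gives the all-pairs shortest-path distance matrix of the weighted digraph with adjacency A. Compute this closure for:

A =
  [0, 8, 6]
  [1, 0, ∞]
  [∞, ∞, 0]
Closure =
  [0, 8, 6]
  [1, 0, 7]
  [∞, ∞, 0]

This is the Floyd-Warshall all-pairs shortest-path computation. For each intermediate vertex k = 0, 1, …, 2, update dist[i][j] ← min(dist[i][j], dist[i][k] + dist[k][j]). The final matrix gives, for each (i, j), the minimum total weight of any directed path from i to j (possibly empty when i = j).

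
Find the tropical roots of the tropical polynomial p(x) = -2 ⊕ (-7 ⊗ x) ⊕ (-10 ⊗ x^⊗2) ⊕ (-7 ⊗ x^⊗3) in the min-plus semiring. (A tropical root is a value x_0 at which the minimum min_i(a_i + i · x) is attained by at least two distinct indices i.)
Roots: {-3, 3, 5}

Each tropical root is a break point of the lower envelope of the lines y = a_i + i · x (there are 4 lines, with slopes 0, 1, ..., 3). Only the lines that attain the minimum somewhere contribute to roots; other lines are dominated. Here the surviving (envelope) indices are i = 3, i = 2, i = 1, i = 0.
Intersections between consecutive envelope lines give the roots: for adjacent envelope indices i < j the intersection is x = (a_i − a_j) / (j − i). Reading off the sorted break points: {-3, 3, 5}.
Verification: at each break x_0, at least two indices attain the minimum of min_i(a_i + i · x_0).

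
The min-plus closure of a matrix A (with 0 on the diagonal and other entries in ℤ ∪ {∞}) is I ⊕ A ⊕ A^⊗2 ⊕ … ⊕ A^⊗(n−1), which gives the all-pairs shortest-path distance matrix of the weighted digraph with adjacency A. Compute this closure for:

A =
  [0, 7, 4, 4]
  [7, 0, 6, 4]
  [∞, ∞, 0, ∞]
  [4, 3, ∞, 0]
Closure =
  [0, 7, 4, 4]
  [7, 0, 6, 4]
  [∞, ∞, 0, ∞]
  [4, 3, 8, 0]

This is the Floyd-Warshall all-pairs shortest-path computation. For each intermediate vertex k = 0, 1, …, 3, update dist[i][j] ← min(dist[i][j], dist[i][k] + dist[k][j]). The final matrix gives, for each (i, j), the minimum total weight of any directed path from i to j (possibly empty when i = j).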